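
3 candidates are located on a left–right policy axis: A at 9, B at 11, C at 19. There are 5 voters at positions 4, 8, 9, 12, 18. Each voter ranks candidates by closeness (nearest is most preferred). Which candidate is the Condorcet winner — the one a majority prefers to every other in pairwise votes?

A

With single-peaked preferences on a line, the Condorcet winner is the candidate closest to the median voter.
The median voter (position 9) is closest to A at 9.
Check: A vs C — voters closer to A: 4 of 5.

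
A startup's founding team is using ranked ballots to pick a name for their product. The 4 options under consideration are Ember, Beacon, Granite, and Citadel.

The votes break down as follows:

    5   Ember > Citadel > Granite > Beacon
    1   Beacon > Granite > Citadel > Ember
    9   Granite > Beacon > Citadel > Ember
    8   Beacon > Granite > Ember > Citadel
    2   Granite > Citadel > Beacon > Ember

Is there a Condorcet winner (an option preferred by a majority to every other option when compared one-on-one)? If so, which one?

Granite

Head-to-head results (25 voters total):
Ember vs Beacon: Beacon wins 20–5.
Ember vs Granite: Granite wins 20–5.
Ember vs Citadel: Ember wins 13–12.
Beacon vs Granite: Granite wins 16–9.
Beacon vs Citadel: Beacon wins 18–7.
Granite vs Citadel: Granite wins 20–5.
Granite beats each rival — Ember (20–5), Beacon (16–9), Citadel (20–5) — so Granite is the Condorcet winner.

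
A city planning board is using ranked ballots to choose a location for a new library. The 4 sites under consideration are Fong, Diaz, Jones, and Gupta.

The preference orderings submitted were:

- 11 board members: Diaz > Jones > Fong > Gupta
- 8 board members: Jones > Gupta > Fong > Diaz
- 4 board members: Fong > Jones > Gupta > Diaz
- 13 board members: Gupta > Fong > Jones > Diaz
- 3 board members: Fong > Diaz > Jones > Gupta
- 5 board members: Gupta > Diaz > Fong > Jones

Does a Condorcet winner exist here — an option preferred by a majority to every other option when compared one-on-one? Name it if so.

None — there is no Condorcet winner

Head-to-head results (44 voters total):
Fong vs Diaz: Fong wins 28–16.
Fong vs Jones: Fong wins 25–19.
Fong vs Gupta: Gupta wins 26–18.
Diaz vs Jones: Jones wins 25–19.
Diaz vs Gupta: Gupta wins 30–14.
Jones vs Gupta: Jones wins 26–18.
No candidate beats all others: Fong beats Jones beats Gupta beats Fong, a majority cycle.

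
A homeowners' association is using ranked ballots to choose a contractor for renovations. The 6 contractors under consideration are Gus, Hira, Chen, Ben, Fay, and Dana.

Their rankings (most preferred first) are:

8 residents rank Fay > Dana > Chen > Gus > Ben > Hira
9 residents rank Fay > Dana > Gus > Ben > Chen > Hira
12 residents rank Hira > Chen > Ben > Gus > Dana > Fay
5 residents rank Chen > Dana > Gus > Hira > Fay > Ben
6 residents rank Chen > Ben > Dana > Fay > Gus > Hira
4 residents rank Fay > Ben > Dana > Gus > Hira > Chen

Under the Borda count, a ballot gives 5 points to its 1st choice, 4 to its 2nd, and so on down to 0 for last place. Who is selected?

Chen

Borda scores:
  Gus: 8·2 + 9·3 + 12·2 + 5·3 + 6·1 + 4·2 = 96
  Hira: 8·0 + 9·0 + 12·5 + 5·2 + 6·0 + 4·1 = 74
  Chen: 8·3 + 9·1 + 12·4 + 5·5 + 6·5 + 4·0 = 136
  Ben: 8·1 + 9·2 + 12·3 + 5·0 + 6·4 + 4·4 = 102
  Fay: 8·5 + 9·5 + 12·0 + 5·1 + 6·2 + 4·5 = 122
  Dana: 8·4 + 9·4 + 12·1 + 5·4 + 6·3 + 4·3 = 130
Chen has the highest total.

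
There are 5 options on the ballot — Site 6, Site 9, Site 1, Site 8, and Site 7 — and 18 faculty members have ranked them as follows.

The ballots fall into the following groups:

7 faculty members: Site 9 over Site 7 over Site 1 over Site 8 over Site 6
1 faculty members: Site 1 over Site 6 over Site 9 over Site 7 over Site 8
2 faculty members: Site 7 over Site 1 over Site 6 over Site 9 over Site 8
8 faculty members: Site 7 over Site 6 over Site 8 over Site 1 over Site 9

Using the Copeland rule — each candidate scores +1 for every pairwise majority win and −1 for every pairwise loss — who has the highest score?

Site 7

Pairwise results:
  Site 6 vs Site 9: Site 6 wins 11–7.
  Site 6 vs Site 1: Site 1 wins 10–8.
  Site 6 vs Site 8: Site 6 wins 11–7.
  Site 6 vs Site 7: Site 7 wins 17–1.
  Site 9 vs Site 1: Site 1 wins 11–7.
  Site 9 vs Site 8: Site 9 wins 10–8.
  Site 9 vs Site 7: Site 7 wins 10–8.
  Site 1 vs Site 8: Site 1 wins 10–8.
  Site 1 vs Site 7: Site 7 wins 17–1.
  Site 8 vs Site 7: Site 7 wins 18–0.
Copeland scores (wins − losses):
  Site 6: 2 − 2 = 0
  Site 9: 1 − 3 = -2
  Site 1: 3 − 1 = 2
  Site 8: 0 − 4 = -4
  Site 7: 4 − 0 = 4
Site 7 has the best Copeland score.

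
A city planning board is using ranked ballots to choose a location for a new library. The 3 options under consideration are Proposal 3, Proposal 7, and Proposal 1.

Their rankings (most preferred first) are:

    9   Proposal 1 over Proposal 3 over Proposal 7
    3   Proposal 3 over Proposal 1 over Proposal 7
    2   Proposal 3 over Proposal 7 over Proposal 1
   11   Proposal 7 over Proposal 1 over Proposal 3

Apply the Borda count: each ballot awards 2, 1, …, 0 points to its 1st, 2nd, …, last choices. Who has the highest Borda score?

Borda scores:
  Proposal 3: 9·1 + 3·2 + 2·2 + 11·0 = 19
  Proposal 7: 9·0 + 3·0 + 2·1 + 11·2 = 24
  Proposal 1: 9·2 + 3·1 + 2·0 + 11·1 = 32
Proposal 1 has the highest total.

Proposal 1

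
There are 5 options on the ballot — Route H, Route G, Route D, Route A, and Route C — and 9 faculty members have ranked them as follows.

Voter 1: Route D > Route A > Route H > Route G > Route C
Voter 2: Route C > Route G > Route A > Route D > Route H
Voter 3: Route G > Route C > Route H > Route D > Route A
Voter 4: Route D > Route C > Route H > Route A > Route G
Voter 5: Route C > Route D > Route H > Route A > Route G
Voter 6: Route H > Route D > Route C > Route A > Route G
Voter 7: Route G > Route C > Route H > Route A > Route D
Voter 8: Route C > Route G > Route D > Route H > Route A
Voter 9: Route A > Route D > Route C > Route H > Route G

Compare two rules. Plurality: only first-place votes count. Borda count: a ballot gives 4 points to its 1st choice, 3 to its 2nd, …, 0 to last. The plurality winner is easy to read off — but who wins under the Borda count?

Plurality first-place counts: Route H 1, Route G 2, Route D 2, Route A 1, Route C 3 → Route C.
Borda totals: Route H 16, Route G 15, Route D 21, Route A 13, Route C 25 → Route C.

Route C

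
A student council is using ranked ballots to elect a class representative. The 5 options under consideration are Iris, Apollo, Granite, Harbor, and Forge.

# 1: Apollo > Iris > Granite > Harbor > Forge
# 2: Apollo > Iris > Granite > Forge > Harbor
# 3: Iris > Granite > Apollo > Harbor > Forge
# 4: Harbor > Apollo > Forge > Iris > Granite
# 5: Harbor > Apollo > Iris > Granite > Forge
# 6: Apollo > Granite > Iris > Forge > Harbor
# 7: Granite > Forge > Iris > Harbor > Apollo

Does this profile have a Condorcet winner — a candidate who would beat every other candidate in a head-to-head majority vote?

Head-to-head results (7 voters total):
Iris vs Apollo: Apollo wins 5–2.
Iris vs Granite: Iris wins 5–2.
Iris vs Harbor: Iris wins 5–2.
Iris vs Forge: Iris wins 5–2.
Apollo vs Granite: Apollo wins 5–2.
Apollo vs Harbor: Apollo wins 4–3.
Apollo vs Forge: Apollo wins 6–1.
Granite vs Harbor: Granite wins 5–2.
Granite vs Forge: Granite wins 6–1.
Harbor vs Forge: Harbor wins 4–3.
Apollo beats each rival — Iris (5–2), Granite (5–2), Harbor (4–3), Forge (6–1) — so Apollo is the Condorcet winner.

Yes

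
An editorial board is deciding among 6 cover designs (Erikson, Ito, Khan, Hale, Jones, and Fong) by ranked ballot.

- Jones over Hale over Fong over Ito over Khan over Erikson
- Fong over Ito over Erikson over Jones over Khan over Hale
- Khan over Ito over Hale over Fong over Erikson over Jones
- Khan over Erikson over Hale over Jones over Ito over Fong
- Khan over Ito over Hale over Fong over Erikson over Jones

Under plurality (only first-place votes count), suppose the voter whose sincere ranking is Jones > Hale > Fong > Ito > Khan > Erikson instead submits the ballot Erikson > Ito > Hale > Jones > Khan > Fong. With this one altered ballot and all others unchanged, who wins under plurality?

Khan

First-place totals with the altered ballot: Erikson 1, Ito 0, Khan 3, Hale 0, Jones 0, Fong 1.
The winner is unchanged: still Khan.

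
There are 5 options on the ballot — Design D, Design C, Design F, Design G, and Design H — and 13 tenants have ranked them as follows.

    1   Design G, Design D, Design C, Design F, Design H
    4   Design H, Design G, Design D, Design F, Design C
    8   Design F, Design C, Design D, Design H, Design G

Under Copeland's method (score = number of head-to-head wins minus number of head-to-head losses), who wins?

Design F

Pairwise results:
  Design D vs Design C: Design C wins 8–5.
  Design D vs Design F: Design F wins 8–5.
  Design D vs Design G: Design D wins 8–5.
  Design D vs Design H: Design D wins 9–4.
  Design C vs Design F: Design F wins 12–1.
  Design C vs Design G: Design C wins 8–5.
  Design C vs Design H: Design C wins 9–4.
  Design F vs Design G: Design F wins 8–5.
  Design F vs Design H: Design F wins 9–4.
  Design G vs Design H: Design H wins 12–1.
Copeland scores (wins − losses):
  Design D: 2 − 2 = 0
  Design C: 3 − 1 = 2
  Design F: 4 − 0 = 4
  Design G: 0 − 4 = -4
  Design H: 1 − 3 = -2
Design F has the best Copeland score.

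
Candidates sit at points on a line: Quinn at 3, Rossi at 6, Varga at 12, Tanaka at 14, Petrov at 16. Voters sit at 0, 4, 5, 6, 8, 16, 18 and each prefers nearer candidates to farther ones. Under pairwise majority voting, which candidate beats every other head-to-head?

Rossi

With single-peaked preferences on a line, the Condorcet winner is the candidate closest to the median voter.
The median voter (position 6) is closest to Rossi at 6.
Check: Rossi vs Petrov — voters closer to Rossi: 5 of 7.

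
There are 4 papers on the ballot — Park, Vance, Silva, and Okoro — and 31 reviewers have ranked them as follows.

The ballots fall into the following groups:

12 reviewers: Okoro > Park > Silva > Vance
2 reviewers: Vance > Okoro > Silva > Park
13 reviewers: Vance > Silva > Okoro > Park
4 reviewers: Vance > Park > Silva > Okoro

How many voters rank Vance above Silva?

Ballots ranking Vance above Silva: 2+13+4 = 19.
Ballots ranking Silva above Vance: 12.
So 19 of 31 voters prefer Vance to Silva.

19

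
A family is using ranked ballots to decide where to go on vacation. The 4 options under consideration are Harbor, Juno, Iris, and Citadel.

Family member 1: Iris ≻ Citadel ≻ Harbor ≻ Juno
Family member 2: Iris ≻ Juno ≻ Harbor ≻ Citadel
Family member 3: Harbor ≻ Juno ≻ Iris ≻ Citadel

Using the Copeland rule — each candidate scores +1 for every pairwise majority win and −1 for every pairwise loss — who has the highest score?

Pairwise results:
  Harbor vs Juno: Harbor wins 2–1.
  Harbor vs Iris: Iris wins 2–1.
  Harbor vs Citadel: Harbor wins 2–1.
  Juno vs Iris: Iris wins 2–1.
  Juno vs Citadel: Juno wins 2–1.
  Iris vs Citadel: Iris wins 3–0.
Copeland scores (wins − losses):
  Harbor: 2 − 1 = 1
  Juno: 1 − 2 = -1
  Iris: 3 − 0 = 3
  Citadel: 0 − 3 = -3
Iris has the best Copeland score.

Iris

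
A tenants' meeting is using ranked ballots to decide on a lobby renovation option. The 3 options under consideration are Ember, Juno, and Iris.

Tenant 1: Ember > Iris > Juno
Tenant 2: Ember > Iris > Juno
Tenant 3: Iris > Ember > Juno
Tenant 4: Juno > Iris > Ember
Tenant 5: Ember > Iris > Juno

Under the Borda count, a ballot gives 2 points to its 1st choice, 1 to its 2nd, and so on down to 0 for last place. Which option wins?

Ember

Borda scores:
  Ember: 2 + 2 + 1 + 0 + 2 = 7
  Juno: 0 + 0 + 0 + 2 + 0 = 2
  Iris: 1 + 1 + 2 + 1 + 1 = 6
Ember has the highest total.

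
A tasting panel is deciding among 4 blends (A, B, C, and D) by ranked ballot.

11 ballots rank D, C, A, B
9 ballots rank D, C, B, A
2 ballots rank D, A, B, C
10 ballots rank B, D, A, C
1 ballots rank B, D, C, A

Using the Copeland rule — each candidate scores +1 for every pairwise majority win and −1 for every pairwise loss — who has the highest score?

D

Pairwise results:
  A vs B: B wins 20–13.
  A vs C: C wins 21–12.
  A vs D: D wins 33–0.
  B vs C: C wins 20–13.
  B vs D: D wins 22–11.
  C vs D: D wins 33–0.
Copeland scores (wins − losses):
  A: 0 − 3 = -3
  B: 1 − 2 = -1
  C: 2 − 1 = 1
  D: 3 − 0 = 3
D has the best Copeland score.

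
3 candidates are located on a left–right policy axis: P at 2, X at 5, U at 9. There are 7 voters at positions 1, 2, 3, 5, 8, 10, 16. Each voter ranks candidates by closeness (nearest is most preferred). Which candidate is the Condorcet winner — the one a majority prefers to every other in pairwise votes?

With single-peaked preferences on a line, the Condorcet winner is the candidate closest to the median voter.
The median voter (position 5) is closest to X at 5.
Check: X vs P — voters closer to X: 4 of 7.

X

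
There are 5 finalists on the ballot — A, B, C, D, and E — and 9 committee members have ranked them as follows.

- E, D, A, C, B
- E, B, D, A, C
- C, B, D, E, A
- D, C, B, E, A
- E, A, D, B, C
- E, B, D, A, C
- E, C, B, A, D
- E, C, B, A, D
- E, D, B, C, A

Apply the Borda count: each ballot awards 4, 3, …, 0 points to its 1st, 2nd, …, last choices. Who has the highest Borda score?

E

Borda scores:
  A: 2 + 1 + 0 + 0 + 3 + 1 + 1 + 1 + 0 = 9
  B: 0 + 3 + 3 + 2 + 1 + 3 + 2 + 2 + 2 = 18
  C: 1 + 0 + 4 + 3 + 0 + 0 + 3 + 3 + 1 = 15
  D: 3 + 2 + 2 + 4 + 2 + 2 + 0 + 0 + 3 = 18
  E: 4 + 4 + 1 + 1 + 4 + 4 + 4 + 4 + 4 = 30
E has the highest total.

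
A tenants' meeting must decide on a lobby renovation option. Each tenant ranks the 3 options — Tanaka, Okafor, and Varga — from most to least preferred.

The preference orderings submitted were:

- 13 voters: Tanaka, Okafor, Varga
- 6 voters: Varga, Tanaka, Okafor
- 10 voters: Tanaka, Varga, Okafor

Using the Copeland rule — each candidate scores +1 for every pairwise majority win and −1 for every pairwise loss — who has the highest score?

Tanaka

Pairwise results:
  Tanaka vs Okafor: Tanaka wins 29–0.
  Tanaka vs Varga: Tanaka wins 23–6.
  Okafor vs Varga: Varga wins 16–13.
Copeland scores (wins − losses):
  Tanaka: 2 − 0 = 2
  Okafor: 0 − 2 = -2
  Varga: 1 − 1 = 0
Tanaka has the best Copeland score.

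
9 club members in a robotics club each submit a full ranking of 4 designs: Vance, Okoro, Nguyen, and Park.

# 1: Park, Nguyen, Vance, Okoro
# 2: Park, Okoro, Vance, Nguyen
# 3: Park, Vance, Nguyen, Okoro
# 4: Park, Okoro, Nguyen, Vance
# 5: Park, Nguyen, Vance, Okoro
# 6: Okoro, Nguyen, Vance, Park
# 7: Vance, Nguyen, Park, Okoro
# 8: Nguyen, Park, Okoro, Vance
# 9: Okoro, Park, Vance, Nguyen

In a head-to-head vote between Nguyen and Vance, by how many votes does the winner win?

Ballots ranking Nguyen above Vance: 5.
Ballots ranking Vance above Nguyen: 4.
Nguyen wins 5–4, a margin of 1.

1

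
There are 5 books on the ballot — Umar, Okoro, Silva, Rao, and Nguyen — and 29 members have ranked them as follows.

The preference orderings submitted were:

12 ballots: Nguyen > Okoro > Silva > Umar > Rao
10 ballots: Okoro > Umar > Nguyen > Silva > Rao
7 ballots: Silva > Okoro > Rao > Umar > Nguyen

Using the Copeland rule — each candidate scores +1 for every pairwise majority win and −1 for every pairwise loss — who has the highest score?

Pairwise results:
  Umar vs Okoro: Okoro wins 29–0.
  Umar vs Silva: Silva wins 19–10.
  Umar vs Rao: Umar wins 22–7.
  Umar vs Nguyen: Umar wins 17–12.
  Okoro vs Silva: Okoro wins 22–7.
  Okoro vs Rao: Okoro wins 29–0.
  Okoro vs Nguyen: Okoro wins 17–12.
  Silva vs Rao: Silva wins 29–0.
  Silva vs Nguyen: Nguyen wins 22–7.
  Rao vs Nguyen: Nguyen wins 22–7.
Copeland scores (wins − losses):
  Umar: 2 − 2 = 0
  Okoro: 4 − 0 = 4
  Silva: 2 − 2 = 0
  Rao: 0 − 4 = -4
  Nguyen: 2 − 2 = 0
Okoro has the best Copeland score.

Okoro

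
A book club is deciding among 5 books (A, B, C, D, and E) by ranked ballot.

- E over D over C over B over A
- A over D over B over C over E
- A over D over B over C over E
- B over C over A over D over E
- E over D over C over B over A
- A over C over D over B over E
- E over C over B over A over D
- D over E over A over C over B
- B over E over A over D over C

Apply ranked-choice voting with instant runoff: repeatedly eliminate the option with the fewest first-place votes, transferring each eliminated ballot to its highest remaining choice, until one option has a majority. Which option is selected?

Round 1: A 3, E 3, B 2, D 1, C 0. C has the fewest and is eliminated.
Round 2: A 3, E 3, B 2, D 1. D has the fewest and is eliminated.
Round 3: E 4, A 3, B 2. B has the fewest and is eliminated.
Round 4: E 5, A 4. E has a majority.

E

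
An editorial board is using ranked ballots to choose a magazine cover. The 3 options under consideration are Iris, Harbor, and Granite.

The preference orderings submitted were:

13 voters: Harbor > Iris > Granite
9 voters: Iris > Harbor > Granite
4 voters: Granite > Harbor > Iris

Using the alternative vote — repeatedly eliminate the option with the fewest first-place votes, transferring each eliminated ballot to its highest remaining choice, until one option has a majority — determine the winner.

Round 1: Harbor 13, Iris 9, Granite 4. Granite has the fewest and is eliminated.
Round 2: Harbor 17, Iris 9. Harbor has a majority.

Harbor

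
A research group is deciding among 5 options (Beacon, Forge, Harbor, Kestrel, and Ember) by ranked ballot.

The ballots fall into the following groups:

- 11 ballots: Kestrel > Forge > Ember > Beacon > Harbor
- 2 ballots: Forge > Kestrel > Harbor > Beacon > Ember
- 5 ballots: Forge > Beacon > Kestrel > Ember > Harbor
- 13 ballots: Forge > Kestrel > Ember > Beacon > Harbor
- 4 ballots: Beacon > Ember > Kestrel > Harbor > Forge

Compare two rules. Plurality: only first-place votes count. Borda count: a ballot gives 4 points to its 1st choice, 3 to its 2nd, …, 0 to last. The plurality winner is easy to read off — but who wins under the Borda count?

Forge

Plurality first-place counts: Beacon 4, Forge 20, Harbor 0, Kestrel 11, Ember 0 → Forge.
Borda totals: Beacon 57, Forge 113, Harbor 8, Kestrel 107, Ember 65 → Forge.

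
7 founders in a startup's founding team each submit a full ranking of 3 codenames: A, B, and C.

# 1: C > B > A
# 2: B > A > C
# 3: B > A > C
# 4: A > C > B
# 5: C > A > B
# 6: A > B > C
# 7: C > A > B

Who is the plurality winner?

C

First-place vote totals:
  A: 2
  B: 2
  C: 3
C has the most first-place votes.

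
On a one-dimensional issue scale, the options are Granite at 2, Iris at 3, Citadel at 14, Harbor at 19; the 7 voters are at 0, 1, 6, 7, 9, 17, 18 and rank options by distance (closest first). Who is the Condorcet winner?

With single-peaked preferences on a line, the Condorcet winner is the candidate closest to the median voter.
The median voter (position 7) is closest to Iris at 3.
Check: Iris vs Citadel — voters closer to Iris: 4 of 7.

Iris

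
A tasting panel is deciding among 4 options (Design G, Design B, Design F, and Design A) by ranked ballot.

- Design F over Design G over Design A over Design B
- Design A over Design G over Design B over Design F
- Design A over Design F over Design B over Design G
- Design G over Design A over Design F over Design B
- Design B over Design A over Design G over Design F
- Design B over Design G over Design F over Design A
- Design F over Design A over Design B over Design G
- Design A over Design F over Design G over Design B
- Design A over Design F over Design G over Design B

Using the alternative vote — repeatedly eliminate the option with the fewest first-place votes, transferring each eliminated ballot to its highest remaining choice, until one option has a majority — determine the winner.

Round 1: Design A 4, Design B 2, Design F 2, Design G 1. Design G has the fewest and is eliminated.
Round 2: Design A 5, Design B 2, Design F 2. Design A has a majority.

Design A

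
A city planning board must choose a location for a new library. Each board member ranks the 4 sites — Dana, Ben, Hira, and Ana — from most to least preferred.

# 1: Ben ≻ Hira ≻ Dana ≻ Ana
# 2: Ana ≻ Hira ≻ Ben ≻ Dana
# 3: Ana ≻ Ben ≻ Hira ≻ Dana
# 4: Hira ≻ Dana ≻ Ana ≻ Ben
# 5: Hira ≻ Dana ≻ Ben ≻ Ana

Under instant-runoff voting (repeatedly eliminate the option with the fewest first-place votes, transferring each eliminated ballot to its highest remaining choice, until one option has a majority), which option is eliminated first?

Round 1: Hira 2, Ana 2, Ben 1, Dana 0. Dana has the fewest and is eliminated.
Round 2: Hira 2, Ana 2, Ben 1. Ben has the fewest and is eliminated.
Round 3: Hira 3, Ana 2. Hira has a majority.

Dana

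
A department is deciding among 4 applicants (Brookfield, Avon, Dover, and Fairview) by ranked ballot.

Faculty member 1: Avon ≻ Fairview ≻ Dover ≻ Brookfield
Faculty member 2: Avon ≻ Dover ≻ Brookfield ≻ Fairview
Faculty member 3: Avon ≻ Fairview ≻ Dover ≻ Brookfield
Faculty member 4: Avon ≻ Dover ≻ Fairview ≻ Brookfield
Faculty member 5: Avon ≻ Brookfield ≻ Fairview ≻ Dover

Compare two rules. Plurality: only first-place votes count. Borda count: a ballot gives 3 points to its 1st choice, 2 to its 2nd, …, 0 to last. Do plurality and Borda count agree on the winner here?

Plurality first-place counts: Brookfield 0, Avon 5, Dover 0, Fairview 0 → Avon.
Borda totals: Brookfield 3, Avon 15, Dover 6, Fairview 6 → Avon.
The two rules agree on Avon.

Yes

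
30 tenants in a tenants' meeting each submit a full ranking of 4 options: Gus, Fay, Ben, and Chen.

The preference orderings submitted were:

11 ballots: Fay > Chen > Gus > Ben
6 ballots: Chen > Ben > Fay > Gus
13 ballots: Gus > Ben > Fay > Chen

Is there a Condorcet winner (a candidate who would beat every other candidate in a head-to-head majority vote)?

Head-to-head results (30 voters total):
Gus vs Fay: Fay wins 17–13.
Gus vs Ben: Gus wins 24–6.
Gus vs Chen: Chen wins 17–13.
Fay vs Ben: Ben wins 19–11.
Fay vs Chen: Fay wins 24–6.
Ben vs Chen: Chen wins 17–13.
No candidate beats all others: Gus beats Ben beats Fay beats Gus, a majority cycle.

No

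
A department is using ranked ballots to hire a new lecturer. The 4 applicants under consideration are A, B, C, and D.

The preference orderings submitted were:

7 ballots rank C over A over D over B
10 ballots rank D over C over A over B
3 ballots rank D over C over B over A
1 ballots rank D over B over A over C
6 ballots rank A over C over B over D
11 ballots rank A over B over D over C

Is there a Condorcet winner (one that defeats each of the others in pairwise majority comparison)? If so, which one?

Head-to-head results (38 voters total):
A vs B: A wins 34–4.
A vs C: C wins 20–18.
A vs D: A wins 24–14.
B vs C: C wins 26–12.
B vs D: D wins 21–17.
C vs D: D wins 25–13.
No candidate beats all others: A beats D beats C beats A, a majority cycle.

There is no Condorcet winner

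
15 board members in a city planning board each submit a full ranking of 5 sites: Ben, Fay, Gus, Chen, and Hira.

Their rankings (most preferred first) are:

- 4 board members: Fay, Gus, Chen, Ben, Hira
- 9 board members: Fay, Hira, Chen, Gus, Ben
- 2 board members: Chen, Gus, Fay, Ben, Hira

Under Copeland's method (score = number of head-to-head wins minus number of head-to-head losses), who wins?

Pairwise results:
  Ben vs Fay: Fay wins 15–0.
  Ben vs Gus: Gus wins 15–0.
  Ben vs Chen: Chen wins 15–0.
  Ben vs Hira: Hira wins 9–6.
  Fay vs Gus: Fay wins 13–2.
  Fay vs Chen: Fay wins 13–2.
  Fay vs Hira: Fay wins 15–0.
  Gus vs Chen: Chen wins 11–4.
  Gus vs Hira: Hira wins 9–6.
  Chen vs Hira: Hira wins 9–6.
Copeland scores (wins − losses):
  Ben: 0 − 4 = -4
  Fay: 4 − 0 = 4
  Gus: 1 − 3 = -2
  Chen: 2 − 2 = 0
  Hira: 3 − 1 = 2
Fay has the best Copeland score.

Fay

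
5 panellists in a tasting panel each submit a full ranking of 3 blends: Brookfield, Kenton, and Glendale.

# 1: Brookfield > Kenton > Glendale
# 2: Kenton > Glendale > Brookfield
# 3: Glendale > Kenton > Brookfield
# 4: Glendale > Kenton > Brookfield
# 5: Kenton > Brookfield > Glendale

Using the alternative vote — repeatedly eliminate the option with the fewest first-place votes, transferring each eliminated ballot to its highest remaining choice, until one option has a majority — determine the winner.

Round 1: Kenton 2, Glendale 2, Brookfield 1. Brookfield has the fewest and is eliminated.
Round 2: Kenton 3, Glendale 2. Kenton has a majority.

Kenton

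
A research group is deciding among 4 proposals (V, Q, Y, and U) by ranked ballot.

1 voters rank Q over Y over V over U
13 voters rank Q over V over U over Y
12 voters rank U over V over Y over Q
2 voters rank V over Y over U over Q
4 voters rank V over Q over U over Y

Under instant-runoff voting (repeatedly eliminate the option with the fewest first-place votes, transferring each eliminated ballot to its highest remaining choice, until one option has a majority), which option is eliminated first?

Round 1: Q 14, U 12, V 6, Y 0. Y has the fewest and is eliminated.
Round 2: Q 14, U 12, V 6. V has the fewest and is eliminated.
Round 3: Q 18, U 14. Q has a majority.

Y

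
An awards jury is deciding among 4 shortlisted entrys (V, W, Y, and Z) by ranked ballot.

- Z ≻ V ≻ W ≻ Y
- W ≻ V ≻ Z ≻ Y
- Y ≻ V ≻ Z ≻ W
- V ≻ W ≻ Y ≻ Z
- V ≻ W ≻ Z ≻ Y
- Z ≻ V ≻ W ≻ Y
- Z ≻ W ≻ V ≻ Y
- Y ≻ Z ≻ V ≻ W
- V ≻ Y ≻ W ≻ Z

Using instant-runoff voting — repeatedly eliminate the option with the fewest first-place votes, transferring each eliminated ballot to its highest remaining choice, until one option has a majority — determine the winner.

V

Round 1: V 3, Z 3, Y 2, W 1. W has the fewest and is eliminated.
Round 2: V 4, Z 3, Y 2. Y has the fewest and is eliminated.
Round 3: V 5, Z 4. V has a majority.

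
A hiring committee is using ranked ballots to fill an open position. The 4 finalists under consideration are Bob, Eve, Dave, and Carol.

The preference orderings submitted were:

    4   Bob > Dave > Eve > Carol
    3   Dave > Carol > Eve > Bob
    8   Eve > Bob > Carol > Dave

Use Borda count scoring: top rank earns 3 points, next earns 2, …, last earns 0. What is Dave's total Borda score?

17

Borda scores:
  Bob: 4·3 + 3·0 + 8·2 = 28
  Eve: 4·1 + 3·1 + 8·3 = 31
  Dave: 4·2 + 3·3 + 8·0 = 17
  Carol: 4·0 + 3·2 + 8·1 = 14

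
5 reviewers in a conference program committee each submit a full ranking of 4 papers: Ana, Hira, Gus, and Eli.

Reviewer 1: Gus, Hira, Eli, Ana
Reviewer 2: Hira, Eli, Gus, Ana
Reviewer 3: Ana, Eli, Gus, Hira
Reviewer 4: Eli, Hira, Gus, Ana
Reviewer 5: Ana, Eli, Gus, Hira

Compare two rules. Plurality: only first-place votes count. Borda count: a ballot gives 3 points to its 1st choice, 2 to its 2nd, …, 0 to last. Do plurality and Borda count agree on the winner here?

No

Plurality first-place counts: Ana 2, Hira 1, Gus 1, Eli 1 → Ana.
Borda totals: Ana 6, Hira 7, Gus 7, Eli 10 → Eli.
The two rules disagree: plurality picks Ana, Borda picks Eli.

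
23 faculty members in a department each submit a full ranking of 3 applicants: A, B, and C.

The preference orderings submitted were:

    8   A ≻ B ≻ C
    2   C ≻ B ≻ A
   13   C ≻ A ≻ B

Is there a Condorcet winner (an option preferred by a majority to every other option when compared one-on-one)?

Yes

Head-to-head results (23 voters total):
A vs B: A wins 21–2.
A vs C: C wins 15–8.
B vs C: C wins 15–8.
C beats each rival — A (15–8), B (15–8) — so C is the Condorcet winner.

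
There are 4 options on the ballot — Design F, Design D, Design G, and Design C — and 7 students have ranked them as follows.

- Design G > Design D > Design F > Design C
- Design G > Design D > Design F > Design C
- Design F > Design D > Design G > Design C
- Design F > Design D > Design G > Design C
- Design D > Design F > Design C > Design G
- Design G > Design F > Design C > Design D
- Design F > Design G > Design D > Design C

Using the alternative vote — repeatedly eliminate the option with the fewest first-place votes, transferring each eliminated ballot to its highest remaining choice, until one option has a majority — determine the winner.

Design F

Round 1: Design F 3, Design G 3, Design D 1, Design C 0. Design C has the fewest and is eliminated.
Round 2: Design F 3, Design G 3, Design D 1. Design D has the fewest and is eliminated.
Round 3: Design F 4, Design G 3. Design F has a majority.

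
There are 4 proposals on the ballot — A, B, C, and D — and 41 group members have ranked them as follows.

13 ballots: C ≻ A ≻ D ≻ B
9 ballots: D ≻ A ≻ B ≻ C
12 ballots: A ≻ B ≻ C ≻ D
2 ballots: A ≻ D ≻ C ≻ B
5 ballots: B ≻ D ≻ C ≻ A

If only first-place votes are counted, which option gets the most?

A

First-place vote totals:
  A: 14
  B: 5
  C: 13
  D: 9
A has the most first-place votes.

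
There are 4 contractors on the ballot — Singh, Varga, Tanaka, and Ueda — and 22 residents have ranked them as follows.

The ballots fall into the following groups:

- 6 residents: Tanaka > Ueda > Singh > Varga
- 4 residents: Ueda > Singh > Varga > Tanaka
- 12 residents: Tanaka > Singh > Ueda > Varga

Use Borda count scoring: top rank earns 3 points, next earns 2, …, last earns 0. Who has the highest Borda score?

Tanaka

Borda scores:
  Singh: 6·1 + 4·2 + 12·2 = 38
  Varga: 6·0 + 4·1 + 12·0 = 4
  Tanaka: 6·3 + 4·0 + 12·3 = 54
  Ueda: 6·2 + 4·3 + 12·1 = 36
Tanaka has the highest total.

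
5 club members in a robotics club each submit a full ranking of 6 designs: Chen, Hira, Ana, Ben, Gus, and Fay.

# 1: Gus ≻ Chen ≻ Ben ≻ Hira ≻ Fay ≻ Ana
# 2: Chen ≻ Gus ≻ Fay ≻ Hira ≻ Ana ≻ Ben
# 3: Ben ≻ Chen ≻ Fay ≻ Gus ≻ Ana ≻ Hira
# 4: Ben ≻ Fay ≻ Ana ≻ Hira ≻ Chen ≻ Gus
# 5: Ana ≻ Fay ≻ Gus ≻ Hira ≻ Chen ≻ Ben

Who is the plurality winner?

Ben

First-place vote totals:
  Chen: 1
  Hira: 0
  Ana: 1
  Ben: 2
  Gus: 1
  Fay: 0
Ben has the most first-place votes.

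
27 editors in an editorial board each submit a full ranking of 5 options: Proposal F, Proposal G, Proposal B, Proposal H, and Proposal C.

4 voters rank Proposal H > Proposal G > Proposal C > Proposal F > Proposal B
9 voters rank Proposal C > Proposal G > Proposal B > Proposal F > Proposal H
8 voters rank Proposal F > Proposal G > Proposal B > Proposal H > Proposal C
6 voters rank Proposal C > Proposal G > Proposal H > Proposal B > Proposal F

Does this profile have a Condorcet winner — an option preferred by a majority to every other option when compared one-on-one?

Yes

Head-to-head results (27 voters total):
Proposal F vs Proposal G: Proposal G wins 19–8.
Proposal F vs Proposal B: Proposal B wins 15–12.
Proposal F vs Proposal H: Proposal F wins 17–10.
Proposal F vs Proposal C: Proposal C wins 19–8.
Proposal G vs Proposal B: Proposal G wins 27–0.
Proposal G vs Proposal H: Proposal G wins 23–4.
Proposal G vs Proposal C: Proposal C wins 15–12.
Proposal B vs Proposal H: Proposal B wins 17–10.
Proposal B vs Proposal C: Proposal C wins 19–8.
Proposal H vs Proposal C: Proposal C wins 15–12.
Proposal C beats each rival — Proposal F (19–8), Proposal G (15–12), Proposal B (19–8), Proposal H (15–12) — so Proposal C is the Condorcet winner.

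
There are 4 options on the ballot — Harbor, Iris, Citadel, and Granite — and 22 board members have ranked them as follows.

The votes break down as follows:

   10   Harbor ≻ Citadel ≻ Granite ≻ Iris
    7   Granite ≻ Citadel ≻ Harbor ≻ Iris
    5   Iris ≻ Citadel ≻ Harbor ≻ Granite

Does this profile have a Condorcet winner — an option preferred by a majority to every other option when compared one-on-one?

Head-to-head results (22 voters total):
Harbor vs Iris: Harbor wins 17–5.
Harbor vs Citadel: Citadel wins 12–10.
Harbor vs Granite: Harbor wins 15–7.
Iris vs Citadel: Citadel wins 17–5.
Iris vs Granite: Granite wins 17–5.
Citadel vs Granite: Citadel wins 15–7.
Citadel beats each rival — Harbor (12–10), Iris (17–5), Granite (15–7) — so Citadel is the Condorcet winner.

Yes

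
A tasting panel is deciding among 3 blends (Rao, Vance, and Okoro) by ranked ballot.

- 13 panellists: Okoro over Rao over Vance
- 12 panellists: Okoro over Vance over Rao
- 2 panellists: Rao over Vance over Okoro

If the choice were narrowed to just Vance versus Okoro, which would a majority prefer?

Okoro

Ballots ranking Vance above Okoro: 2.
Ballots ranking Okoro above Vance: 13+12 = 25.
Okoro wins the head-to-head, 25–2.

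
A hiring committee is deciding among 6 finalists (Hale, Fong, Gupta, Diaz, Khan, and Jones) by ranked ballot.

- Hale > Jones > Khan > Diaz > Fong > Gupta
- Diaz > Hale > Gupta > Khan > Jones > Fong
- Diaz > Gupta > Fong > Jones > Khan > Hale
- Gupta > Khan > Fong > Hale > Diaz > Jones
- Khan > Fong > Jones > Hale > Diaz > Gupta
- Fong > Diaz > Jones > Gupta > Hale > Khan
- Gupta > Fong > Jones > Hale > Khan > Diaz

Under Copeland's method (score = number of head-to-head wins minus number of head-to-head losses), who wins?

Gupta

Pairwise results:
  Hale vs Fong: Fong wins 5–2.
  Hale vs Gupta: Gupta wins 4–3.
  Hale vs Diaz: Hale wins 4–3.
  Hale vs Khan: Hale wins 4–3.
  Hale vs Jones: Jones wins 4–3.
  Fong vs Gupta: Gupta wins 4–3.
  Fong vs Diaz: Fong wins 4–3.
  Fong vs Khan: Khan wins 4–3.
  Fong vs Jones: Fong wins 5–2.
  Gupta vs Diaz: Diaz wins 5–2.
  Gupta vs Khan: Gupta wins 5–2.
  Gupta vs Jones: Gupta wins 4–3.
  Diaz vs Khan: Khan wins 4–3.
  Diaz vs Jones: Diaz wins 4–3.
  Khan vs Jones: Jones wins 4–3.
Copeland scores (wins − losses):
  Hale: 2 − 3 = -1
  Fong: 3 − 2 = 1
  Gupta: 4 − 1 = 3
  Diaz: 2 − 3 = -1
  Khan: 2 − 3 = -1
  Jones: 2 − 3 = -1
Gupta has the best Copeland score.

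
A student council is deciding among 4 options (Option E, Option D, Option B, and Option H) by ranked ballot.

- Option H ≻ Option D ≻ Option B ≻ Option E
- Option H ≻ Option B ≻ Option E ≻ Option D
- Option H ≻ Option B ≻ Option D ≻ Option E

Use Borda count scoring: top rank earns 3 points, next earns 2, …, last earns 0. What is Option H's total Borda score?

Borda scores:
  Option E: 0 + 1 + 0 = 1
  Option D: 2 + 0 + 1 = 3
  Option B: 1 + 2 + 2 = 5
  Option H: 3 + 3 + 3 = 9

9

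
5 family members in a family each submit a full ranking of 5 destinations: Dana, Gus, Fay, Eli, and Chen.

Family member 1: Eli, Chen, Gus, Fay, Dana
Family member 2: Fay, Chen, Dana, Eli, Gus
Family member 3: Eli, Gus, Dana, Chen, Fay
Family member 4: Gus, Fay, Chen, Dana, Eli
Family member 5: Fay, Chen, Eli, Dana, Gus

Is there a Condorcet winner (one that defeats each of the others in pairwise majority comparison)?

No

Head-to-head results (5 voters total):
Dana vs Gus: Gus wins 3–2.
Dana vs Fay: Fay wins 4–1.
Dana vs Eli: Eli wins 3–2.
Dana vs Chen: Chen wins 4–1.
Gus vs Fay: Gus wins 3–2.
Gus vs Eli: Eli wins 4–1.
Gus vs Chen: Chen wins 3–2.
Fay vs Eli: Fay wins 3–2.
Fay vs Chen: Fay wins 3–2.
Eli vs Chen: Chen wins 3–2.
No candidate beats all others: Gus beats Fay beats Eli beats Gus, a majority cycle.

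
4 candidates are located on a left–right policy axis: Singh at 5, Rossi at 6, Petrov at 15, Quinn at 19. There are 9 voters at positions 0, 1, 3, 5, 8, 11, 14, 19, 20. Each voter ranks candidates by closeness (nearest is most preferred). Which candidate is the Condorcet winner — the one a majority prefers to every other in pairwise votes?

Rossi

With single-peaked preferences on a line, the Condorcet winner is the candidate closest to the median voter.
The median voter (position 8) is closest to Rossi at 6.
Check: Rossi vs Singh — voters closer to Rossi: 5 of 9.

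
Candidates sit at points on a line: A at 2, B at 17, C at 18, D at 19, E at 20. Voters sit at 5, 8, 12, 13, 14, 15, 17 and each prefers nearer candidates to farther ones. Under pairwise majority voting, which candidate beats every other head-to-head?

B

With single-peaked preferences on a line, the Condorcet winner is the candidate closest to the median voter.
The median voter (position 13) is closest to B at 17.
Check: B vs C — voters closer to B: 7 of 7.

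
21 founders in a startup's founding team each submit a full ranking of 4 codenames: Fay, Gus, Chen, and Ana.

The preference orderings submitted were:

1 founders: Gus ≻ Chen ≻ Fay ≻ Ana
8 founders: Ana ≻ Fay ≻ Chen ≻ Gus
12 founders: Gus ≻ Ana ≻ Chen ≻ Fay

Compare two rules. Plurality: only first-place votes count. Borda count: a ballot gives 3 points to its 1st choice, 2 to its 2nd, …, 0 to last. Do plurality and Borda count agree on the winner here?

No

Plurality first-place counts: Fay 0, Gus 13, Chen 0, Ana 8 → Gus.
Borda totals: Fay 17, Gus 39, Chen 22, Ana 48 → Ana.
The two rules disagree: plurality picks Gus, Borda picks Ana.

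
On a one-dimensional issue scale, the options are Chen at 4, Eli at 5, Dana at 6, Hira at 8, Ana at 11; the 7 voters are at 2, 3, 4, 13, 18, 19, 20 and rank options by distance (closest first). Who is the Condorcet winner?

Ana

With single-peaked preferences on a line, the Condorcet winner is the candidate closest to the median voter.
The median voter (position 13) is closest to Ana at 11.
Check: Ana vs Dana — voters closer to Ana: 4 of 7.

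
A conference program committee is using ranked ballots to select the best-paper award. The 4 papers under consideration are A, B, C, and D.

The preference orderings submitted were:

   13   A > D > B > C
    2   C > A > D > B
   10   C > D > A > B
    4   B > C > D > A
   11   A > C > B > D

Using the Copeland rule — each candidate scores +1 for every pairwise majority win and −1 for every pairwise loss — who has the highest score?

A

Pairwise results:
  A vs B: A wins 36–4.
  A vs C: A wins 24–16.
  A vs D: A wins 26–14.
  B vs C: C wins 23–17.
  B vs D: D wins 25–15.
  C vs D: C wins 27–13.
Copeland scores (wins − losses):
  A: 3 − 0 = 3
  B: 0 − 3 = -3
  C: 2 − 1 = 1
  D: 1 − 2 = -1
A has the best Copeland score.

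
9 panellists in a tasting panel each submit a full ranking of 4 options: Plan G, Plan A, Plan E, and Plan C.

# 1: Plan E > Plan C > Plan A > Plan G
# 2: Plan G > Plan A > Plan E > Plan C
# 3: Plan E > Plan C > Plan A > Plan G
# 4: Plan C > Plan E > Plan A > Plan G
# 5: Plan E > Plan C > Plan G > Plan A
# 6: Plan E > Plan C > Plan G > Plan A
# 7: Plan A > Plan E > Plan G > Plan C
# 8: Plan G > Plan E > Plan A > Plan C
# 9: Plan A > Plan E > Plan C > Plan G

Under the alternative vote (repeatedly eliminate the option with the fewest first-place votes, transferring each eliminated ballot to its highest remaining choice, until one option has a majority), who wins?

Plan E

Round 1: Plan E 4, Plan G 2, Plan A 2, Plan C 1. Plan C has the fewest and is eliminated.
Round 2: Plan E 5, Plan G 2, Plan A 2. Plan E has a majority.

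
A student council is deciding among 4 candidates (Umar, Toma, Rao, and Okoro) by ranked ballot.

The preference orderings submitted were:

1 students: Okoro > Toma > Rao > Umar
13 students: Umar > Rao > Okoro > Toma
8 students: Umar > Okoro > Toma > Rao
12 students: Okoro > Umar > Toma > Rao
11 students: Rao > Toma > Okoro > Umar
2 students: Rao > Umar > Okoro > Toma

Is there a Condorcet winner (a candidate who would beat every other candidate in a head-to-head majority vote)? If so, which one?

No Condorcet winner

Head-to-head results (47 voters total):
Umar vs Toma: Umar wins 35–12.
Umar vs Rao: Umar wins 33–14.
Umar vs Okoro: Okoro wins 24–23.
Toma vs Rao: Rao wins 26–21.
Toma vs Okoro: Okoro wins 36–11.
Rao vs Okoro: Rao wins 26–21.
No candidate beats all others: Umar beats Rao beats Okoro beats Umar, a majority cycle.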